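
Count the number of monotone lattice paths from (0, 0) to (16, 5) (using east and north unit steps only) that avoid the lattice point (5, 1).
Number of paths = 12159

Total paths from (0, 0) to (16, 5): C(21, 16) = 20349. Paths through (5, 1): (paths (0, 0) → (5, 1)) × (paths (5, 1) → (16, 5)) = C(6, 5) · C(15, 11) = 6 · 1365 = 8190. Avoidance count = 20349 − 8190 = 12159.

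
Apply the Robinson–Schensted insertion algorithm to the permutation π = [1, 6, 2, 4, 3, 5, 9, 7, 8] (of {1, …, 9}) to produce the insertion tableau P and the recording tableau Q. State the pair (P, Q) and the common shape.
P = [1, 2, 3, 5, 7, 8] / [4, 9] / [6];  Q = [1, 2, 4, 6, 7, 9] / [3, 8] / [5];  common shape = (6, 2, 1)

Row-insert the values π_1, π_2, … into P one at a time, bumping the leftmost entry strictly greater than the inserted value down to the next row. The recording tableau Q records, in position (i, j), the step at which that cell was added to P.
  Insert 1 (step 1): P = [1];  Q = [1]
  Insert 6 (step 2): P = [1, 6];  Q = [1, 2]
  Insert 2 (step 3): P = [1, 2] / [6];  Q = [1, 2] / [3]
  Insert 4 (step 4): P = [1, 2, 4] / [6];  Q = [1, 2, 4] / [3]
  Insert 3 (step 5): P = [1, 2, 3] / [4] / [6];  Q = [1, 2, 4] / [3] / [5]
  Insert 5 (step 6): P = [1, 2, 3, 5] / [4] / [6];  Q = [1, 2, 4, 6] / [3] / [5]
  Insert 9 (step 7): P = [1, 2, 3, 5, 9] / [4] / [6];  Q = [1, 2, 4, 6, 7] / [3] / [5]
  Insert 7 (step 8): P = [1, 2, 3, 5, 7] / [4, 9] / [6];  Q = [1, 2, 4, 6, 7] / [3, 8] / [5]
  Insert 8 (step 9): P = [1, 2, 3, 5, 7, 8] / [4, 9] / [6];  Q = [1, 2, 4, 6, 7, 9] / [3, 8] / [5]
Final shape: (6, 2, 1).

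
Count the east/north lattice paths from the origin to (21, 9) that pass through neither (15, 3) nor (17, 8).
Number of paths = 8230971

Inclusion–exclusion. Total paths: C(30, 21) = 14307150. Through P₁: C(18, 15)·C(12, 6) = 753984. Through P₂: C(25, 17)·C(5, 4) = 5407875. Since P₁ is strictly southwest of P₂, a monotone path through both must visit P₁ then P₂; paths through both = C(18, 15)·C(7, 2)·C(5, 4) = 85680. Avoid both = 14307150 − 753984 − 5407875 + 85680 = 8230971.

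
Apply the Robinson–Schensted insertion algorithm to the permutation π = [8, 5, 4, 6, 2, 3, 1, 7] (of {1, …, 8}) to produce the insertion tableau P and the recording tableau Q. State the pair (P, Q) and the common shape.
P = [1, 3, 7] / [2, 6] / [4] / [5] / [8];  Q = [1, 4, 8] / [2, 6] / [3] / [5] / [7];  common shape = (3, 2, 1, 1, 1)

Row-insert the values π_1, π_2, … into P one at a time, bumping the leftmost entry strictly greater than the inserted value down to the next row. The recording tableau Q records, in position (i, j), the step at which that cell was added to P.
  Insert 8 (step 1): P = [8];  Q = [1]
  Insert 5 (step 2): P = [5] / [8];  Q = [1] / [2]
  Insert 4 (step 3): P = [4] / [5] / [8];  Q = [1] / [2] / [3]
  Insert 6 (step 4): P = [4, 6] / [5] / [8];  Q = [1, 4] / [2] / [3]
  Insert 2 (step 5): P = [2, 6] / [4] / [5] / [8];  Q = [1, 4] / [2] / [3] / [5]
  Insert 3 (step 6): P = [2, 3] / [4, 6] / [5] / [8];  Q = [1, 4] / [2, 6] / [3] / [5]
  Insert 1 (step 7): P = [1, 3] / [2, 6] / [4] / [5] / [8];  Q = [1, 4] / [2, 6] / [3] / [5] / [7]
  Insert 7 (step 8): P = [1, 3, 7] / [2, 6] / [4] / [5] / [8];  Q = [1, 4, 8] / [2, 6] / [3] / [5] / [7]
Final shape: (3, 2, 1, 1, 1).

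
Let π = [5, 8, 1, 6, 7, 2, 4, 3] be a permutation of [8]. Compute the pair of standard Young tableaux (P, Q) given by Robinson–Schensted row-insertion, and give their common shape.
P = [1, 2, 3] / [4, 6, 7] / [5] / [8];  Q = [1, 2, 5] / [3, 4, 7] / [6] / [8];  common shape = (3, 3, 1, 1)

Row-insert the values π_1, π_2, … into P one at a time, bumping the leftmost entry strictly greater than the inserted value down to the next row. The recording tableau Q records, in position (i, j), the step at which that cell was added to P.
  Insert 5 (step 1): P = [5];  Q = [1]
  Insert 8 (step 2): P = [5, 8];  Q = [1, 2]
  Insert 1 (step 3): P = [1, 8] / [5];  Q = [1, 2] / [3]
  Insert 6 (step 4): P = [1, 6] / [5, 8];  Q = [1, 2] / [3, 4]
  Insert 7 (step 5): P = [1, 6, 7] / [5, 8];  Q = [1, 2, 5] / [3, 4]
  Insert 2 (step 6): P = [1, 2, 7] / [5, 6] / [8];  Q = [1, 2, 5] / [3, 4] / [6]
  Insert 4 (step 7): P = [1, 2, 4] / [5, 6, 7] / [8];  Q = [1, 2, 5] / [3, 4, 7] / [6]
  Insert 3 (step 8): P = [1, 2, 3] / [4, 6, 7] / [5] / [8];  Q = [1, 2, 5] / [3, 4, 7] / [6] / [8]
Final shape: (3, 3, 1, 1).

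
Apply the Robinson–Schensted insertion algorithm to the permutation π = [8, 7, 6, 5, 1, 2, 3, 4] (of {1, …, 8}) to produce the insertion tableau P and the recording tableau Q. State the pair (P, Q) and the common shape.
P = [1, 2, 3, 4] / [5] / [6] / [7] / [8];  Q = [1, 6, 7, 8] / [2] / [3] / [4] / [5];  common shape = (4, 1, 1, 1, 1)

Row-insert the values π_1, π_2, … into P one at a time, bumping the leftmost entry strictly greater than the inserted value down to the next row. The recording tableau Q records, in position (i, j), the step at which that cell was added to P.
  Insert 8 (step 1): P = [8];  Q = [1]
  Insert 7 (step 2): P = [7] / [8];  Q = [1] / [2]
  Insert 6 (step 3): P = [6] / [7] / [8];  Q = [1] / [2] / [3]
  Insert 5 (step 4): P = [5] / [6] / [7] / [8];  Q = [1] / [2] / [3] / [4]
  Insert 1 (step 5): P = [1] / [5] / [6] / [7] / [8];  Q = [1] / [2] / [3] / [4] / [5]
  Insert 2 (step 6): P = [1, 2] / [5] / [6] / [7] / [8];  Q = [1, 6] / [2] / [3] / [4] / [5]
  Insert 3 (step 7): P = [1, 2, 3] / [5] / [6] / [7] / [8];  Q = [1, 6, 7] / [2] / [3] / [4] / [5]
  Insert 4 (step 8): P = [1, 2, 3, 4] / [5] / [6] / [7] / [8];  Q = [1, 6, 7, 8] / [2] / [3] / [4] / [5]
Final shape: (4, 1, 1, 1, 1).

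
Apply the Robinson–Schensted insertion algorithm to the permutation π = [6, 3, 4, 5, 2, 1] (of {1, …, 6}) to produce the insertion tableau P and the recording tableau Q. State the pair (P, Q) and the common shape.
P = [1, 4, 5] / [2] / [3] / [6];  Q = [1, 3, 4] / [2] / [5] / [6];  common shape = (3, 1, 1, 1)

Row-insert the values π_1, π_2, … into P one at a time, bumping the leftmost entry strictly greater than the inserted value down to the next row. The recording tableau Q records, in position (i, j), the step at which that cell was added to P.
  Insert 6 (step 1): P = [6];  Q = [1]
  Insert 3 (step 2): P = [3] / [6];  Q = [1] / [2]
  Insert 4 (step 3): P = [3, 4] / [6];  Q = [1, 3] / [2]
  Insert 5 (step 4): P = [3, 4, 5] / [6];  Q = [1, 3, 4] / [2]
  Insert 2 (step 5): P = [2, 4, 5] / [3] / [6];  Q = [1, 3, 4] / [2] / [5]
  Insert 1 (step 6): P = [1, 4, 5] / [2] / [3] / [6];  Q = [1, 3, 4] / [2] / [5] / [6]
Final shape: (3, 1, 1, 1).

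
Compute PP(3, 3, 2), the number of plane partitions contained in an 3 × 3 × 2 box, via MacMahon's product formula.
PP(3, 3, 2) = 175

Evaluate the triple product over i = 1..3, j = 1..3, k = 1..2. The factors are (2/1) · (3/2) · (3/2) · (4/3) · (4/3) · (5/4) · (3/2) · (4/3) · … (18 factors total). The numerators and denominators telescope so the product is an integer; carrying out the multiplication exactly gives PP(3, 3, 2) = 175.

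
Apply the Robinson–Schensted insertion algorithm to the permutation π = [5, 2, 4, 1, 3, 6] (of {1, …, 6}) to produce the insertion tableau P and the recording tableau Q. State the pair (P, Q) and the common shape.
P = [1, 3, 6] / [2, 4] / [5];  Q = [1, 3, 6] / [2, 5] / [4];  common shape = (3, 2, 1)

Row-insert the values π_1, π_2, … into P one at a time, bumping the leftmost entry strictly greater than the inserted value down to the next row. The recording tableau Q records, in position (i, j), the step at which that cell was added to P.
  Insert 5 (step 1): P = [5];  Q = [1]
  Insert 2 (step 2): P = [2] / [5];  Q = [1] / [2]
  Insert 4 (step 3): P = [2, 4] / [5];  Q = [1, 3] / [2]
  Insert 1 (step 4): P = [1, 4] / [2] / [5];  Q = [1, 3] / [2] / [4]
  Insert 3 (step 5): P = [1, 3] / [2, 4] / [5];  Q = [1, 3] / [2, 5] / [4]
  Insert 6 (step 6): P = [1, 3, 6] / [2, 4] / [5];  Q = [1, 3, 6] / [2, 5] / [4]
Final shape: (3, 2, 1).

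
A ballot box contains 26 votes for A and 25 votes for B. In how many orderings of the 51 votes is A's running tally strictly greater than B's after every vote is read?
Strict-lead orderings = 4861946401452

Total orderings of the 51 votes with 26 for A: C(51, 26) = 247959266474052. By the Bertrand ballot formula (Cycle Lemma / reflection principle), the number of orderings in which A is strictly ahead of B throughout is (p − q)/(p + q) · C(p + q, p) = (26 − 25)/(26 + 25) · 247959266474052 = 4861946401452.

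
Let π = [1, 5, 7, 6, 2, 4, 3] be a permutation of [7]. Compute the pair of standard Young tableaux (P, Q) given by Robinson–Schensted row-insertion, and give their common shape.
P = [1, 2, 3] / [4, 6] / [5] / [7];  Q = [1, 2, 3] / [4, 6] / [5] / [7];  common shape = (3, 2, 1, 1)

Row-insert the values π_1, π_2, … into P one at a time, bumping the leftmost entry strictly greater than the inserted value down to the next row. The recording tableau Q records, in position (i, j), the step at which that cell was added to P.
  Insert 1 (step 1): P = [1];  Q = [1]
  Insert 5 (step 2): P = [1, 5];  Q = [1, 2]
  Insert 7 (step 3): P = [1, 5, 7];  Q = [1, 2, 3]
  Insert 6 (step 4): P = [1, 5, 6] / [7];  Q = [1, 2, 3] / [4]
  Insert 2 (step 5): P = [1, 2, 6] / [5] / [7];  Q = [1, 2, 3] / [4] / [5]
  Insert 4 (step 6): P = [1, 2, 4] / [5, 6] / [7];  Q = [1, 2, 3] / [4, 6] / [5]
  Insert 3 (step 7): P = [1, 2, 3] / [4, 6] / [5] / [7];  Q = [1, 2, 3] / [4, 6] / [5] / [7]
Final shape: (3, 2, 1, 1).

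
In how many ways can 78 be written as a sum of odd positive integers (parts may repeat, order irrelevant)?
p_odd(78) = 64234

Enumerate partitions using only odd parts via the recurrence o(n, m) = o(n, m−2) + o(n−m, m) over odd m, starting from the largest odd part ≤ n. This gives p_odd(78) = 64234. (Euler's theorem: equals the count of distinct-part partitions.)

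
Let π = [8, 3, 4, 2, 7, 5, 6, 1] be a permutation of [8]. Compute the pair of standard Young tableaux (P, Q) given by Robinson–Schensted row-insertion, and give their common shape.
P = [1, 4, 5, 6] / [2, 7] / [3] / [8];  Q = [1, 3, 5, 7] / [2, 6] / [4] / [8];  common shape = (4, 2, 1, 1)

Row-insert the values π_1, π_2, … into P one at a time, bumping the leftmost entry strictly greater than the inserted value down to the next row. The recording tableau Q records, in position (i, j), the step at which that cell was added to P.
  Insert 8 (step 1): P = [8];  Q = [1]
  Insert 3 (step 2): P = [3] / [8];  Q = [1] / [2]
  Insert 4 (step 3): P = [3, 4] / [8];  Q = [1, 3] / [2]
  Insert 2 (step 4): P = [2, 4] / [3] / [8];  Q = [1, 3] / [2] / [4]
  Insert 7 (step 5): P = [2, 4, 7] / [3] / [8];  Q = [1, 3, 5] / [2] / [4]
  Insert 5 (step 6): P = [2, 4, 5] / [3, 7] / [8];  Q = [1, 3, 5] / [2, 6] / [4]
  Insert 6 (step 7): P = [2, 4, 5, 6] / [3, 7] / [8];  Q = [1, 3, 5, 7] / [2, 6] / [4]
  Insert 1 (step 8): P = [1, 4, 5, 6] / [2, 7] / [3] / [8];  Q = [1, 3, 5, 7] / [2, 6] / [4] / [8]
Final shape: (4, 2, 1, 1).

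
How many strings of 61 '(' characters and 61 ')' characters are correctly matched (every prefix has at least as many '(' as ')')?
C_61 = 6182127958584855650487080847216336

These balanced parentheses are counted by the Catalan number C_n = (1/(n + 1)) · C(2n, n). For n = 61: C_61 = (1/62) · C(122, 61) = 383291933432261050330199012527412832/62 = 6182127958584855650487080847216336.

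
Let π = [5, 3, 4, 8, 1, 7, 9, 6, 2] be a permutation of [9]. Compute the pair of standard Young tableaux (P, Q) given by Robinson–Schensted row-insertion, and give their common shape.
P = [1, 2, 6, 9] / [3, 4] / [5, 7] / [8];  Q = [1, 3, 4, 7] / [2, 6] / [5, 8] / [9];  common shape = (4, 2, 2, 1)

Row-insert the values π_1, π_2, … into P one at a time, bumping the leftmost entry strictly greater than the inserted value down to the next row. The recording tableau Q records, in position (i, j), the step at which that cell was added to P.
  Insert 5 (step 1): P = [5];  Q = [1]
  Insert 3 (step 2): P = [3] / [5];  Q = [1] / [2]
  Insert 4 (step 3): P = [3, 4] / [5];  Q = [1, 3] / [2]
  Insert 8 (step 4): P = [3, 4, 8] / [5];  Q = [1, 3, 4] / [2]
  Insert 1 (step 5): P = [1, 4, 8] / [3] / [5];  Q = [1, 3, 4] / [2] / [5]
  Insert 7 (step 6): P = [1, 4, 7] / [3, 8] / [5];  Q = [1, 3, 4] / [2, 6] / [5]
  Insert 9 (step 7): P = [1, 4, 7, 9] / [3, 8] / [5];  Q = [1, 3, 4, 7] / [2, 6] / [5]
  Insert 6 (step 8): P = [1, 4, 6, 9] / [3, 7] / [5, 8];  Q = [1, 3, 4, 7] / [2, 6] / [5, 8]
  Insert 2 (step 9): P = [1, 2, 6, 9] / [3, 4] / [5, 7] / [8];  Q = [1, 3, 4, 7] / [2, 6] / [5, 8] / [9]
Final shape: (4, 2, 2, 1).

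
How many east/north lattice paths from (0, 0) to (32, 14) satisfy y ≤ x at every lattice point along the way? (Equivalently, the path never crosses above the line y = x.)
Number of paths = 138111313215

By the reflection principle (André's argument), the number of monotone paths to (32, 14) with n ≤ m that never go above y = x is C(46, 32) − C(46, 33) = 239877544005 − 101766230790 = 138111313215.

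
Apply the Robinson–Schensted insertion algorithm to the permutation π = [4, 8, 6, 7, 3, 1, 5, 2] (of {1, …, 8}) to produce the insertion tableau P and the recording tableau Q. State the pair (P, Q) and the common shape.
P = [1, 2, 7] / [3, 5] / [4, 6] / [8];  Q = [1, 2, 4] / [3, 7] / [5, 8] / [6];  common shape = (3, 2, 2, 1)

Row-insert the values π_1, π_2, … into P one at a time, bumping the leftmost entry strictly greater than the inserted value down to the next row. The recording tableau Q records, in position (i, j), the step at which that cell was added to P.
  Insert 4 (step 1): P = [4];  Q = [1]
  Insert 8 (step 2): P = [4, 8];  Q = [1, 2]
  Insert 6 (step 3): P = [4, 6] / [8];  Q = [1, 2] / [3]
  Insert 7 (step 4): P = [4, 6, 7] / [8];  Q = [1, 2, 4] / [3]
  Insert 3 (step 5): P = [3, 6, 7] / [4] / [8];  Q = [1, 2, 4] / [3] / [5]
  Insert 1 (step 6): P = [1, 6, 7] / [3] / [4] / [8];  Q = [1, 2, 4] / [3] / [5] / [6]
  Insert 5 (step 7): P = [1, 5, 7] / [3, 6] / [4] / [8];  Q = [1, 2, 4] / [3, 7] / [5] / [6]
  Insert 2 (step 8): P = [1, 2, 7] / [3, 5] / [4, 6] / [8];  Q = [1, 2, 4] / [3, 7] / [5, 8] / [6]
Final shape: (3, 2, 2, 1).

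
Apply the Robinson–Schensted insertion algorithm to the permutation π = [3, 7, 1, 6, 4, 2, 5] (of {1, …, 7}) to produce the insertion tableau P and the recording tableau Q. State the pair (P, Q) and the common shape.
P = [1, 2, 5] / [3, 4] / [6] / [7];  Q = [1, 2, 7] / [3, 4] / [5] / [6];  common shape = (3, 2, 1, 1)

Row-insert the values π_1, π_2, … into P one at a time, bumping the leftmost entry strictly greater than the inserted value down to the next row. The recording tableau Q records, in position (i, j), the step at which that cell was added to P.
  Insert 3 (step 1): P = [3];  Q = [1]
  Insert 7 (step 2): P = [3, 7];  Q = [1, 2]
  Insert 1 (step 3): P = [1, 7] / [3];  Q = [1, 2] / [3]
  Insert 6 (step 4): P = [1, 6] / [3, 7];  Q = [1, 2] / [3, 4]
  Insert 4 (step 5): P = [1, 4] / [3, 6] / [7];  Q = [1, 2] / [3, 4] / [5]
  Insert 2 (step 6): P = [1, 2] / [3, 4] / [6] / [7];  Q = [1, 2] / [3, 4] / [5] / [6]
  Insert 5 (step 7): P = [1, 2, 5] / [3, 4] / [6] / [7];  Q = [1, 2, 7] / [3, 4] / [5] / [6]
Final shape: (3, 2, 1, 1).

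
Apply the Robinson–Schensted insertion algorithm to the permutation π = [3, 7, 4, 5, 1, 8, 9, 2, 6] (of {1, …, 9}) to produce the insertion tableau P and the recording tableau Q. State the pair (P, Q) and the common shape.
P = [1, 2, 5, 6, 9] / [3, 4, 8] / [7];  Q = [1, 2, 4, 6, 7] / [3, 8, 9] / [5];  common shape = (5, 3, 1)

Row-insert the values π_1, π_2, … into P one at a time, bumping the leftmost entry strictly greater than the inserted value down to the next row. The recording tableau Q records, in position (i, j), the step at which that cell was added to P.
  Insert 3 (step 1): P = [3];  Q = [1]
  Insert 7 (step 2): P = [3, 7];  Q = [1, 2]
  Insert 4 (step 3): P = [3, 4] / [7];  Q = [1, 2] / [3]
  Insert 5 (step 4): P = [3, 4, 5] / [7];  Q = [1, 2, 4] / [3]
  Insert 1 (step 5): P = [1, 4, 5] / [3] / [7];  Q = [1, 2, 4] / [3] / [5]
  Insert 8 (step 6): P = [1, 4, 5, 8] / [3] / [7];  Q = [1, 2, 4, 6] / [3] / [5]
  Insert 9 (step 7): P = [1, 4, 5, 8, 9] / [3] / [7];  Q = [1, 2, 4, 6, 7] / [3] / [5]
  Insert 2 (step 8): P = [1, 2, 5, 8, 9] / [3, 4] / [7];  Q = [1, 2, 4, 6, 7] / [3, 8] / [5]
  Insert 6 (step 9): P = [1, 2, 5, 6, 9] / [3, 4, 8] / [7];  Q = [1, 2, 4, 6, 7] / [3, 8, 9] / [5]
Final shape: (5, 3, 1).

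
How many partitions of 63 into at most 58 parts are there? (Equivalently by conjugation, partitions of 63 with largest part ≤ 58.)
p(63, parts ≤ 58) = 1505487

Use the recurrence p(n, m) = p(n, m−1) + p(n−m, m): either the largest part is < m (count p(n, m−1)) or the largest part is exactly m (remove one copy of m, count p(n−m, m)). With p(0, ·) = 1 this gives p(63, parts ≤ 58) = 1505487. (By conjugating Young diagrams, this also counts partitions of 63 into at most 58 parts.)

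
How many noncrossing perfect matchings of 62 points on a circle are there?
C_31 = 14544636039226909

These noncrossing handshakes are counted by the Catalan number C_n = (1/(n + 1)) · C(2n, n). For n = 31: C_31 = (1/32) · C(62, 31) = 465428353255261088/32 = 14544636039226909.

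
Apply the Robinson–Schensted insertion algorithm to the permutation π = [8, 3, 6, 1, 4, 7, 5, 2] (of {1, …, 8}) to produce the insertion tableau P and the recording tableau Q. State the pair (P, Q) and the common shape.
P = [1, 2, 5] / [3, 4, 7] / [6] / [8];  Q = [1, 3, 6] / [2, 5, 7] / [4] / [8];  common shape = (3, 3, 1, 1)

Row-insert the values π_1, π_2, … into P one at a time, bumping the leftmost entry strictly greater than the inserted value down to the next row. The recording tableau Q records, in position (i, j), the step at which that cell was added to P.
  Insert 8 (step 1): P = [8];  Q = [1]
  Insert 3 (step 2): P = [3] / [8];  Q = [1] / [2]
  Insert 6 (step 3): P = [3, 6] / [8];  Q = [1, 3] / [2]
  Insert 1 (step 4): P = [1, 6] / [3] / [8];  Q = [1, 3] / [2] / [4]
  Insert 4 (step 5): P = [1, 4] / [3, 6] / [8];  Q = [1, 3] / [2, 5] / [4]
  Insert 7 (step 6): P = [1, 4, 7] / [3, 6] / [8];  Q = [1, 3, 6] / [2, 5] / [4]
  Insert 5 (step 7): P = [1, 4, 5] / [3, 6, 7] / [8];  Q = [1, 3, 6] / [2, 5, 7] / [4]
  Insert 2 (step 8): P = [1, 2, 5] / [3, 4, 7] / [6] / [8];  Q = [1, 3, 6] / [2, 5, 7] / [4] / [8]
Final shape: (3, 3, 1, 1).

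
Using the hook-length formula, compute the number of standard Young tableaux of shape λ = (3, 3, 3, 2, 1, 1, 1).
# SYT of shape (3, 3, 3, 2, 1, 1, 1) = 16016

Hook-length formula: f^λ = n! / Π hook(c), product over all cells c of the Young diagram. For λ = (3, 3, 3, 2, 1, 1, 1), n = 14 boxes. Hook lengths by row (left-to-right, top-to-bottom): [9, 5, 3]; [8, 4, 2]; [7, 3, 1]; [5, 1]; [3]; [2]; [1]. Product of hooks = 5443200. So f^λ = 14! / 5443200 = 87178291200 / 5443200 = 16016.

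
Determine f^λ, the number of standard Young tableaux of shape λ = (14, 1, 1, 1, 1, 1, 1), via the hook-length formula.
# SYT of shape (14, 1, 1, 1, 1, 1, 1) = 27132

Hook-length formula: f^λ = n! / Π hook(c), product over all cells c of the Young diagram. For λ = (14, 1, 1, 1, 1, 1, 1), n = 20 boxes. Hook lengths by row (left-to-right, top-to-bottom): [20, 13, 12, 11, 10, 9, 8, 7, 6, 5, 4, 3, 2, 1]; [6]; [5]; [4]; [3]; [2]; [1]. Product of hooks = 89669099520000. So f^λ = 20! / 89669099520000 = 2432902008176640000 / 89669099520000 = 27132.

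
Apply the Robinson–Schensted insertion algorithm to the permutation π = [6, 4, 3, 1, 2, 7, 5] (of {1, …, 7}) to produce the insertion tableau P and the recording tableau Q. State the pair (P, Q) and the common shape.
P = [1, 2, 5] / [3, 7] / [4] / [6];  Q = [1, 5, 6] / [2, 7] / [3] / [4];  common shape = (3, 2, 1, 1)

Row-insert the values π_1, π_2, … into P one at a time, bumping the leftmost entry strictly greater than the inserted value down to the next row. The recording tableau Q records, in position (i, j), the step at which that cell was added to P.
  Insert 6 (step 1): P = [6];  Q = [1]
  Insert 4 (step 2): P = [4] / [6];  Q = [1] / [2]
  Insert 3 (step 3): P = [3] / [4] / [6];  Q = [1] / [2] / [3]
  Insert 1 (step 4): P = [1] / [3] / [4] / [6];  Q = [1] / [2] / [3] / [4]
  Insert 2 (step 5): P = [1, 2] / [3] / [4] / [6];  Q = [1, 5] / [2] / [3] / [4]
  Insert 7 (step 6): P = [1, 2, 7] / [3] / [4] / [6];  Q = [1, 5, 6] / [2] / [3] / [4]
  Insert 5 (step 7): P = [1, 2, 5] / [3, 7] / [4] / [6];  Q = [1, 5, 6] / [2, 7] / [3] / [4]
Final shape: (3, 2, 1, 1).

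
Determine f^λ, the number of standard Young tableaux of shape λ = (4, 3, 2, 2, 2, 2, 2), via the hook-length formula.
# SYT of shape (4, 3, 2, 2, 2, 2, 2) = 272272

Hook-length formula: f^λ = n! / Π hook(c), product over all cells c of the Young diagram. For λ = (4, 3, 2, 2, 2, 2, 2), n = 17 boxes. Hook lengths by row (left-to-right, top-to-bottom): [10, 9, 3, 1]; [8, 7, 1]; [6, 5]; [5, 4]; [4, 3]; [3, 2]; [2, 1]. Product of hooks = 1306368000. So f^λ = 17! / 1306368000 = 355687428096000 / 1306368000 = 272272.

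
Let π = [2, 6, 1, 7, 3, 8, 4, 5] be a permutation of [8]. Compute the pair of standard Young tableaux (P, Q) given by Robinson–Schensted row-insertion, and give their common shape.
P = [1, 3, 4, 5] / [2, 6, 7, 8];  Q = [1, 2, 4, 6] / [3, 5, 7, 8];  common shape = (4, 4)

Row-insert the values π_1, π_2, … into P one at a time, bumping the leftmost entry strictly greater than the inserted value down to the next row. The recording tableau Q records, in position (i, j), the step at which that cell was added to P.
  Insert 2 (step 1): P = [2];  Q = [1]
  Insert 6 (step 2): P = [2, 6];  Q = [1, 2]
  Insert 1 (step 3): P = [1, 6] / [2];  Q = [1, 2] / [3]
  Insert 7 (step 4): P = [1, 6, 7] / [2];  Q = [1, 2, 4] / [3]
  Insert 3 (step 5): P = [1, 3, 7] / [2, 6];  Q = [1, 2, 4] / [3, 5]
  Insert 8 (step 6): P = [1, 3, 7, 8] / [2, 6];  Q = [1, 2, 4, 6] / [3, 5]
  Insert 4 (step 7): P = [1, 3, 4, 8] / [2, 6, 7];  Q = [1, 2, 4, 6] / [3, 5, 7]
  Insert 5 (step 8): P = [1, 3, 4, 5] / [2, 6, 7, 8];  Q = [1, 2, 4, 6] / [3, 5, 7, 8]
Final shape: (4, 4).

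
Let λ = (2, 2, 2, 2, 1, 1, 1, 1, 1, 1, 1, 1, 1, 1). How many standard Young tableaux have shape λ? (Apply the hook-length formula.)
# SYT of shape (2, 2, 2, 2, 1, 1, 1, 1, 1, 1, 1, 1, 1, 1) = 2244

Hook-length formula: f^λ = n! / Π hook(c), product over all cells c of the Young diagram. For λ = (2, 2, 2, 2, 1, 1, 1, 1, 1, 1, 1, 1, 1, 1), n = 18 boxes. Hook lengths by row (left-to-right, top-to-bottom): [15, 4]; [14, 3]; [13, 2]; [12, 1]; [10]; [9]; [8]; [7]; [6]; [5]; [4]; [3]; [2]; [1]. Product of hooks = 2853107712000. So f^λ = 18! / 2853107712000 = 6402373705728000 / 2853107712000 = 2244.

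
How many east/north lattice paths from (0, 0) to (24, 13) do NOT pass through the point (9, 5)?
Number of paths = 2580858672

Total paths from (0, 0) to (24, 13): C(37, 24) = 3562467300. Paths through (9, 5): (paths (0, 0) → (9, 5)) × (paths (9, 5) → (24, 13)) = C(14, 9) · C(23, 15) = 2002 · 490314 = 981608628. Avoidance count = 3562467300 − 981608628 = 2580858672.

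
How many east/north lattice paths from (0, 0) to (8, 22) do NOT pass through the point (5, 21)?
Number of paths = 5589805

Total paths from (0, 0) to (8, 22): C(30, 8) = 5852925. Paths through (5, 21): (paths (0, 0) → (5, 21)) × (paths (5, 21) → (8, 22)) = C(26, 5) · C(4, 3) = 65780 · 4 = 263120. Avoidance count = 5852925 − 263120 = 5589805.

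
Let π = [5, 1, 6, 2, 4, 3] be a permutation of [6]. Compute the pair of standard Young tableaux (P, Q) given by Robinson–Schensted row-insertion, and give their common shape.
P = [1, 2, 3] / [4, 6] / [5];  Q = [1, 3, 5] / [2, 4] / [6];  common shape = (3, 2, 1)

Row-insert the values π_1, π_2, … into P one at a time, bumping the leftmost entry strictly greater than the inserted value down to the next row. The recording tableau Q records, in position (i, j), the step at which that cell was added to P.
  Insert 5 (step 1): P = [5];  Q = [1]
  Insert 1 (step 2): P = [1] / [5];  Q = [1] / [2]
  Insert 6 (step 3): P = [1, 6] / [5];  Q = [1, 3] / [2]
  Insert 2 (step 4): P = [1, 2] / [5, 6];  Q = [1, 3] / [2, 4]
  Insert 4 (step 5): P = [1, 2, 4] / [5, 6];  Q = [1, 3, 5] / [2, 4]
  Insert 3 (step 6): P = [1, 2, 3] / [4, 6] / [5];  Q = [1, 3, 5] / [2, 4] / [6]
Final shape: (3, 2, 1).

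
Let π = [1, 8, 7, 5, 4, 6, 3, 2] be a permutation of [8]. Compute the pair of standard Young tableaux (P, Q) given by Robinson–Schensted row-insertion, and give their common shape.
P = [1, 2, 6] / [3] / [4] / [5] / [7] / [8];  Q = [1, 2, 6] / [3] / [4] / [5] / [7] / [8];  common shape = (3, 1, 1, 1, 1, 1)

Row-insert the values π_1, π_2, … into P one at a time, bumping the leftmost entry strictly greater than the inserted value down to the next row. The recording tableau Q records, in position (i, j), the step at which that cell was added to P.
  Insert 1 (step 1): P = [1];  Q = [1]
  Insert 8 (step 2): P = [1, 8];  Q = [1, 2]
  Insert 7 (step 3): P = [1, 7] / [8];  Q = [1, 2] / [3]
  Insert 5 (step 4): P = [1, 5] / [7] / [8];  Q = [1, 2] / [3] / [4]
  Insert 4 (step 5): P = [1, 4] / [5] / [7] / [8];  Q = [1, 2] / [3] / [4] / [5]
  Insert 6 (step 6): P = [1, 4, 6] / [5] / [7] / [8];  Q = [1, 2, 6] / [3] / [4] / [5]
  Insert 3 (step 7): P = [1, 3, 6] / [4] / [5] / [7] / [8];  Q = [1, 2, 6] / [3] / [4] / [5] / [7]
  Insert 2 (step 8): P = [1, 2, 6] / [3] / [4] / [5] / [7] / [8];  Q = [1, 2, 6] / [3] / [4] / [5] / [7] / [8]
Final shape: (3, 1, 1, 1, 1, 1).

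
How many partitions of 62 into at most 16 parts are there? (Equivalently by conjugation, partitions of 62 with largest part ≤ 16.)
p(62, parts ≤ 16) = 797402

Use the recurrence p(n, m) = p(n, m−1) + p(n−m, m): either the largest part is < m (count p(n, m−1)) or the largest part is exactly m (remove one copy of m, count p(n−m, m)). With p(0, ·) = 1 this gives p(62, parts ≤ 16) = 797402. (By conjugating Young diagrams, this also counts partitions of 62 into at most 16 parts.)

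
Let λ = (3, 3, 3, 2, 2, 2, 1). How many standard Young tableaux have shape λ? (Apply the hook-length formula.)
# SYT of shape (3, 3, 3, 2, 2, 2, 1) = 91520

Hook-length formula: f^λ = n! / Π hook(c), product over all cells c of the Young diagram. For λ = (3, 3, 3, 2, 2, 2, 1), n = 16 boxes. Hook lengths by row (left-to-right, top-to-bottom): [9, 7, 3]; [8, 6, 2]; [7, 5, 1]; [5, 3]; [4, 2]; [3, 1]; [1]. Product of hooks = 228614400. So f^λ = 16! / 228614400 = 20922789888000 / 228614400 = 91520.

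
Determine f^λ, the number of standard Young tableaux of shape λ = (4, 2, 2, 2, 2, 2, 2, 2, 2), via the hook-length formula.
# SYT of shape (4, 2, 2, 2, 2, 2, 2, 2, 2) = 629850

Hook-length formula: f^λ = n! / Π hook(c), product over all cells c of the Young diagram. For λ = (4, 2, 2, 2, 2, 2, 2, 2, 2), n = 20 boxes. Hook lengths by row (left-to-right, top-to-bottom): [12, 11, 2, 1]; [9, 8]; [8, 7]; [7, 6]; [6, 5]; [5, 4]; [4, 3]; [3, 2]; [2, 1]. Product of hooks = 3862668902400. So f^λ = 20! / 3862668902400 = 2432902008176640000 / 3862668902400 = 629850.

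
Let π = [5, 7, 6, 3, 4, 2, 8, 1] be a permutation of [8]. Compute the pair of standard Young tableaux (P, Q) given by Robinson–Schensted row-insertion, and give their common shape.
P = [1, 4, 8] / [2, 6] / [3] / [5] / [7];  Q = [1, 2, 7] / [3, 5] / [4] / [6] / [8];  common shape = (3, 2, 1, 1, 1)

Row-insert the values π_1, π_2, … into P one at a time, bumping the leftmost entry strictly greater than the inserted value down to the next row. The recording tableau Q records, in position (i, j), the step at which that cell was added to P.
  Insert 5 (step 1): P = [5];  Q = [1]
  Insert 7 (step 2): P = [5, 7];  Q = [1, 2]
  Insert 6 (step 3): P = [5, 6] / [7];  Q = [1, 2] / [3]
  Insert 3 (step 4): P = [3, 6] / [5] / [7];  Q = [1, 2] / [3] / [4]
  Insert 4 (step 5): P = [3, 4] / [5, 6] / [7];  Q = [1, 2] / [3, 5] / [4]
  Insert 2 (step 6): P = [2, 4] / [3, 6] / [5] / [7];  Q = [1, 2] / [3, 5] / [4] / [6]
  Insert 8 (step 7): P = [2, 4, 8] / [3, 6] / [5] / [7];  Q = [1, 2, 7] / [3, 5] / [4] / [6]
  Insert 1 (step 8): P = [1, 4, 8] / [2, 6] / [3] / [5] / [7];  Q = [1, 2, 7] / [3, 5] / [4] / [6] / [8]
Final shape: (3, 2, 1, 1, 1).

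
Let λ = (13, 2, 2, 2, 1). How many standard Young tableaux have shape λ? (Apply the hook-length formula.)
# SYT of shape (13, 2, 2, 2, 1) = 663936

Hook-length formula: f^λ = n! / Π hook(c), product over all cells c of the Young diagram. For λ = (13, 2, 2, 2, 1), n = 20 boxes. Hook lengths by row (left-to-right, top-to-bottom): [17, 15, 11, 10, 9, 8, 7, 6, 5, 4, 3, 2, 1]; [5, 3]; [4, 2]; [3, 1]; [1]. Product of hooks = 3664362240000. So f^λ = 20! / 3664362240000 = 2432902008176640000 / 3664362240000 = 663936.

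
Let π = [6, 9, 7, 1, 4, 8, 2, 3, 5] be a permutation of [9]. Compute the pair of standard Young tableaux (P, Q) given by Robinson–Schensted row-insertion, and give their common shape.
P = [1, 2, 3, 5] / [4, 7, 8] / [6] / [9];  Q = [1, 2, 6, 9] / [3, 5, 8] / [4] / [7];  common shape = (4, 3, 1, 1)

Row-insert the values π_1, π_2, … into P one at a time, bumping the leftmost entry strictly greater than the inserted value down to the next row. The recording tableau Q records, in position (i, j), the step at which that cell was added to P.
  Insert 6 (step 1): P = [6];  Q = [1]
  Insert 9 (step 2): P = [6, 9];  Q = [1, 2]
  Insert 7 (step 3): P = [6, 7] / [9];  Q = [1, 2] / [3]
  Insert 1 (step 4): P = [1, 7] / [6] / [9];  Q = [1, 2] / [3] / [4]
  Insert 4 (step 5): P = [1, 4] / [6, 7] / [9];  Q = [1, 2] / [3, 5] / [4]
  Insert 8 (step 6): P = [1, 4, 8] / [6, 7] / [9];  Q = [1, 2, 6] / [3, 5] / [4]
  Insert 2 (step 7): P = [1, 2, 8] / [4, 7] / [6] / [9];  Q = [1, 2, 6] / [3, 5] / [4] / [7]
  Insert 3 (step 8): P = [1, 2, 3] / [4, 7, 8] / [6] / [9];  Q = [1, 2, 6] / [3, 5, 8] / [4] / [7]
  Insert 5 (step 9): P = [1, 2, 3, 5] / [4, 7, 8] / [6] / [9];  Q = [1, 2, 6, 9] / [3, 5, 8] / [4] / [7]
Final shape: (4, 3, 1, 1).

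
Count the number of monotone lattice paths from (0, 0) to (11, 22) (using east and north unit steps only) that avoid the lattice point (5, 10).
Number of paths = 137789028

Total paths from (0, 0) to (11, 22): C(33, 11) = 193536720. Paths through (5, 10): (paths (0, 0) → (5, 10)) × (paths (5, 10) → (11, 22)) = C(15, 5) · C(18, 6) = 3003 · 18564 = 55747692. Avoidance count = 193536720 − 55747692 = 137789028.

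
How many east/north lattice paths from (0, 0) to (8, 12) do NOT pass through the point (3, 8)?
Number of paths = 105180

Total paths from (0, 0) to (8, 12): C(20, 8) = 125970. Paths through (3, 8): (paths (0, 0) → (3, 8)) × (paths (3, 8) → (8, 12)) = C(11, 3) · C(9, 5) = 165 · 126 = 20790. Avoidance count = 125970 − 20790 = 105180.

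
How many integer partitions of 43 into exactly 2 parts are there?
p(43, 2 parts) = 21

Partitions of n into exactly k parts are in bijection with partitions of n − k into at most k parts (subtract 1 from each part). So p(43, exactly 2) = p(41, parts ≤ 2). Computing via the recurrence p(m, j) = p(m, j−1) + p(m−j, j) gives 21.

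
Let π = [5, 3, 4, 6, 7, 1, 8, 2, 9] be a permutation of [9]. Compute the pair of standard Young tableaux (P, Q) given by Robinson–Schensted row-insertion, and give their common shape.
P = [1, 2, 6, 7, 8, 9] / [3, 4] / [5];  Q = [1, 3, 4, 5, 7, 9] / [2, 8] / [6];  common shape = (6, 2, 1)

Row-insert the values π_1, π_2, … into P one at a time, bumping the leftmost entry strictly greater than the inserted value down to the next row. The recording tableau Q records, in position (i, j), the step at which that cell was added to P.
  Insert 5 (step 1): P = [5];  Q = [1]
  Insert 3 (step 2): P = [3] / [5];  Q = [1] / [2]
  Insert 4 (step 3): P = [3, 4] / [5];  Q = [1, 3] / [2]
  Insert 6 (step 4): P = [3, 4, 6] / [5];  Q = [1, 3, 4] / [2]
  Insert 7 (step 5): P = [3, 4, 6, 7] / [5];  Q = [1, 3, 4, 5] / [2]
  Insert 1 (step 6): P = [1, 4, 6, 7] / [3] / [5];  Q = [1, 3, 4, 5] / [2] / [6]
  Insert 8 (step 7): P = [1, 4, 6, 7, 8] / [3] / [5];  Q = [1, 3, 4, 5, 7] / [2] / [6]
  Insert 2 (step 8): P = [1, 2, 6, 7, 8] / [3, 4] / [5];  Q = [1, 3, 4, 5, 7] / [2, 8] / [6]
  Insert 9 (step 9): P = [1, 2, 6, 7, 8, 9] / [3, 4] / [5];  Q = [1, 3, 4, 5, 7, 9] / [2, 8] / [6]
Final shape: (6, 2, 1).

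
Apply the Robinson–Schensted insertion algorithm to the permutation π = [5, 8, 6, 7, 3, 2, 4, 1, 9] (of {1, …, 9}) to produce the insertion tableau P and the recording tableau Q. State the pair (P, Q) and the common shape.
P = [1, 4, 7, 9] / [2, 6] / [3] / [5] / [8];  Q = [1, 2, 4, 9] / [3, 7] / [5] / [6] / [8];  common shape = (4, 2, 1, 1, 1)

Row-insert the values π_1, π_2, … into P one at a time, bumping the leftmost entry strictly greater than the inserted value down to the next row. The recording tableau Q records, in position (i, j), the step at which that cell was added to P.
  Insert 5 (step 1): P = [5];  Q = [1]
  Insert 8 (step 2): P = [5, 8];  Q = [1, 2]
  Insert 6 (step 3): P = [5, 6] / [8];  Q = [1, 2] / [3]
  Insert 7 (step 4): P = [5, 6, 7] / [8];  Q = [1, 2, 4] / [3]
  Insert 3 (step 5): P = [3, 6, 7] / [5] / [8];  Q = [1, 2, 4] / [3] / [5]
  Insert 2 (step 6): P = [2, 6, 7] / [3] / [5] / [8];  Q = [1, 2, 4] / [3] / [5] / [6]
  Insert 4 (step 7): P = [2, 4, 7] / [3, 6] / [5] / [8];  Q = [1, 2, 4] / [3, 7] / [5] / [6]
  Insert 1 (step 8): P = [1, 4, 7] / [2, 6] / [3] / [5] / [8];  Q = [1, 2, 4] / [3, 7] / [5] / [6] / [8]
  Insert 9 (step 9): P = [1, 4, 7, 9] / [2, 6] / [3] / [5] / [8];  Q = [1, 2, 4, 9] / [3, 7] / [5] / [6] / [8]
Final shape: (4, 2, 1, 1, 1).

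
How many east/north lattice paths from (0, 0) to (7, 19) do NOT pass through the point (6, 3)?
Number of paths = 656372

Total paths from (0, 0) to (7, 19): C(26, 7) = 657800. Paths through (6, 3): (paths (0, 0) → (6, 3)) × (paths (6, 3) → (7, 19)) = C(9, 6) · C(17, 1) = 84 · 17 = 1428. Avoidance count = 657800 − 1428 = 656372.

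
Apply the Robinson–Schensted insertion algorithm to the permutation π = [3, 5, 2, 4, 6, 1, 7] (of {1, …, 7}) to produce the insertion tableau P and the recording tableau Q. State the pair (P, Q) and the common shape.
P = [1, 4, 6, 7] / [2, 5] / [3];  Q = [1, 2, 5, 7] / [3, 4] / [6];  common shape = (4, 2, 1)

Row-insert the values π_1, π_2, … into P one at a time, bumping the leftmost entry strictly greater than the inserted value down to the next row. The recording tableau Q records, in position (i, j), the step at which that cell was added to P.
  Insert 3 (step 1): P = [3];  Q = [1]
  Insert 5 (step 2): P = [3, 5];  Q = [1, 2]
  Insert 2 (step 3): P = [2, 5] / [3];  Q = [1, 2] / [3]
  Insert 4 (step 4): P = [2, 4] / [3, 5];  Q = [1, 2] / [3, 4]
  Insert 6 (step 5): P = [2, 4, 6] / [3, 5];  Q = [1, 2, 5] / [3, 4]
  Insert 1 (step 6): P = [1, 4, 6] / [2, 5] / [3];  Q = [1, 2, 5] / [3, 4] / [6]
  Insert 7 (step 7): P = [1, 4, 6, 7] / [2, 5] / [3];  Q = [1, 2, 5, 7] / [3, 4] / [6]
Final shape: (4, 2, 1).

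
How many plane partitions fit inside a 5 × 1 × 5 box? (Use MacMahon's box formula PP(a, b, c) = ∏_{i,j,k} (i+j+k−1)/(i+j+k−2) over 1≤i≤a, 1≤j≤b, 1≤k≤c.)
PP(5, 1, 5) = 252

Evaluate the triple product over i = 1..5, j = 1..1, k = 1..5. The factors are (2/1) · (3/2) · (4/3) · (5/4) · (6/5) · (3/2) · (4/3) · (5/4) · … (25 factors total). The numerators and denominators telescope so the product is an integer; carrying out the multiplication exactly gives PP(5, 1, 5) = 252.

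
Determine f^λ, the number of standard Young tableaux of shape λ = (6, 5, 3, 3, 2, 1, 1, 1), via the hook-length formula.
# SYT of shape (6, 5, 3, 3, 2, 1, 1, 1) = 3683750400

Hook-length formula: f^λ = n! / Π hook(c), product over all cells c of the Young diagram. For λ = (6, 5, 3, 3, 2, 1, 1, 1), n = 22 boxes. Hook lengths by row (left-to-right, top-to-bottom): [13, 9, 7, 4, 3, 1]; [11, 7, 5, 2, 1]; [8, 4, 2]; [7, 3, 1]; [5, 1]; [3]; [2]; [1]. Product of hooks = 305124019200. So f^λ = 22! / 305124019200 = 1124000727777607680000 / 305124019200 = 3683750400.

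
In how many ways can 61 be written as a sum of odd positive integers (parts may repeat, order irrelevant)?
p_odd(61) = 12076

Enumerate partitions using only odd parts via the recurrence o(n, m) = o(n, m−2) + o(n−m, m) over odd m, starting from the largest odd part ≤ n. This gives p_odd(61) = 12076. (Euler's theorem: equals the count of distinct-part partitions.)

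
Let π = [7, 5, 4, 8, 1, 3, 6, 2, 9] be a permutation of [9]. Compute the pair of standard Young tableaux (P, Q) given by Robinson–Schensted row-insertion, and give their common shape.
P = [1, 2, 6, 9] / [3, 8] / [4] / [5] / [7];  Q = [1, 4, 7, 9] / [2, 6] / [3] / [5] / [8];  common shape = (4, 2, 1, 1, 1)

Row-insert the values π_1, π_2, … into P one at a time, bumping the leftmost entry strictly greater than the inserted value down to the next row. The recording tableau Q records, in position (i, j), the step at which that cell was added to P.
  Insert 7 (step 1): P = [7];  Q = [1]
  Insert 5 (step 2): P = [5] / [7];  Q = [1] / [2]
  Insert 4 (step 3): P = [4] / [5] / [7];  Q = [1] / [2] / [3]
  Insert 8 (step 4): P = [4, 8] / [5] / [7];  Q = [1, 4] / [2] / [3]
  Insert 1 (step 5): P = [1, 8] / [4] / [5] / [7];  Q = [1, 4] / [2] / [3] / [5]
  Insert 3 (step 6): P = [1, 3] / [4, 8] / [5] / [7];  Q = [1, 4] / [2, 6] / [3] / [5]
  Insert 6 (step 7): P = [1, 3, 6] / [4, 8] / [5] / [7];  Q = [1, 4, 7] / [2, 6] / [3] / [5]
  Insert 2 (step 8): P = [1, 2, 6] / [3, 8] / [4] / [5] / [7];  Q = [1, 4, 7] / [2, 6] / [3] / [5] / [8]
  Insert 9 (step 9): P = [1, 2, 6, 9] / [3, 8] / [4] / [5] / [7];  Q = [1, 4, 7, 9] / [2, 6] / [3] / [5] / [8]
Final shape: (4, 2, 1, 1, 1).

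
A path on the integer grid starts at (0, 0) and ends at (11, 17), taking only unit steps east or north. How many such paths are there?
Number of paths = 21474180

A monotone lattice path from (0, 0) to (11, 17) consists of 11 east steps and 17 north steps in some order, so it is determined by which 11 of the 28 steps are east. The count is C(28, 11) = 21474180.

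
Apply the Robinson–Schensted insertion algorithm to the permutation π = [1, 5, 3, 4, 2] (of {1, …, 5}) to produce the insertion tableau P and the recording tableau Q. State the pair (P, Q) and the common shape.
P = [1, 2, 4] / [3] / [5];  Q = [1, 2, 4] / [3] / [5];  common shape = (3, 1, 1)

Row-insert the values π_1, π_2, … into P one at a time, bumping the leftmost entry strictly greater than the inserted value down to the next row. The recording tableau Q records, in position (i, j), the step at which that cell was added to P.
  Insert 1 (step 1): P = [1];  Q = [1]
  Insert 5 (step 2): P = [1, 5];  Q = [1, 2]
  Insert 3 (step 3): P = [1, 3] / [5];  Q = [1, 2] / [3]
  Insert 4 (step 4): P = [1, 3, 4] / [5];  Q = [1, 2, 4] / [3]
  Insert 2 (step 5): P = [1, 2, 4] / [3] / [5];  Q = [1, 2, 4] / [3] / [5]
Final shape: (3, 1, 1).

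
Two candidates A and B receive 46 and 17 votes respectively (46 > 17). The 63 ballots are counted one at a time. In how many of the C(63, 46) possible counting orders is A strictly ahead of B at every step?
Strict-lead orderings = 466290066694305

Total orderings of the 63 votes with 46 for A: C(63, 46) = 1012974972473835. By the Bertrand ballot formula (Cycle Lemma / reflection principle), the number of orderings in which A is strictly ahead of B throughout is (p − q)/(p + q) · C(p + q, p) = (46 − 17)/(46 + 17) · 1012974972473835 = 466290066694305.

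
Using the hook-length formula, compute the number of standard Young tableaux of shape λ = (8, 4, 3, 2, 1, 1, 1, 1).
# SYT of shape (8, 4, 3, 2, 1, 1, 1, 1) = 570341772

Hook-length formula: f^λ = n! / Π hook(c), product over all cells c of the Young diagram. For λ = (8, 4, 3, 2, 1, 1, 1, 1), n = 21 boxes. Hook lengths by row (left-to-right, top-to-bottom): [15, 10, 8, 6, 4, 3, 2, 1]; [10, 5, 3, 1]; [8, 3, 1]; [6, 1]; [4]; [3]; [2]; [1]. Product of hooks = 89579520000. So f^λ = 21! / 89579520000 = 51090942171709440000 / 89579520000 = 570341772.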